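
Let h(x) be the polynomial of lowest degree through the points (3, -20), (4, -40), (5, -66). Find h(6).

-98

Evaluate each Lagrange basis at x = 6:
L_0(6) = (2)·(1)/[(-1)·(-2)] = 1
L_1(6) = (3)·(1)/[(1)·(-1)] = -3
L_2(6) = (3)·(2)/[(2)·(1)] = 3
Sum: (-20)·(1) + (-40)·(-3) + (-66)·(3) = -98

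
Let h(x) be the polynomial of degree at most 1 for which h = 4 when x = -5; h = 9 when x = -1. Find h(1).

Evaluate each Lagrange basis at x = 1:
L_0(1) = (2)/[(-4)] = -1/2
L_1(1) = (6)/[(4)] = 3/2
Sum: 4·(-1/2) + 9·(3/2) = 23/2

23/2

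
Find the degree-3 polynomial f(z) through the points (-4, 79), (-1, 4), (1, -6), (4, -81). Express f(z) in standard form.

f(z) = -z^3 - 4z - 1

Newton's divided differences:
f[-4,-1] = (4 - 79) / (-1 - (-4)) = -25
f[-1,1] = (-6 - 4) / (1 - (-1)) = -5
f[1,4] = (-81 - (-6)) / (4 - 1) = -25
f[-4,-1,1] = (-5 - (-25)) / (1 - (-4)) = 4
f[-1,1,4] = (-25 - (-5)) / (4 - (-1)) = -4
f[-4,-1,1,4] = (-4 - 4) / (4 - (-4)) = -1
f(z) = 79 + (-25)·(z + 4) + 4·(z + 4)(z + 1) + (-1)·(z + 4)(z + 1)(z - 1)
Expanding: f(z) = -z^3 - 4z - 1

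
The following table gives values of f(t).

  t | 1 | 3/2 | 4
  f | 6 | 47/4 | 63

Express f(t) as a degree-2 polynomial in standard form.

f(t) = 3t^2 + 4t - 1

L_0(t) = (t - 3/2)(t - 4) / [3/2] = (2/3)t^2 - (11/3)t + 4
L_1(t) = (t - 1)(t - 4) / [-5/4] = -(4/5)t^2 + 4t - 16/5
L_2(t) = (t - 1)(t - 3/2) / [15/2] = (2/15)t^2 - (1/3)t + 1/5
f(t) = 6·L_0 + (47/4)·L_1 + 63·L_2
  6·L_0(t) = 4t^2 - 22t + 24
  (47/4)·L_1(t) = -(47/5)t^2 + 47t - 188/5
  63·L_2(t) = (42/5)t^2 - 21t + 63/5
Adding term by term: 3t^2 + 4t - 1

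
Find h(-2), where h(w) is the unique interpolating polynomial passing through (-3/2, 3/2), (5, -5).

Evaluate each Lagrange basis at w = -2:
L_0(-2) = (-7)/[(-13/2)] = 14/13
L_1(-2) = (-1/2)/[(13/2)] = -1/13
Sum: 3/2·(14/13) + (-5)·(-1/13) = 2

2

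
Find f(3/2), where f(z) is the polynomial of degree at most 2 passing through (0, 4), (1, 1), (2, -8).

L_0(3/2) = (1/2)·(-1/2)/[(-1)·(-2)] = -1/8
L_1(3/2) = (3/2)·(-1/2)/[(1)·(-1)] = 3/4
L_2(3/2) = (3/2)·(1/2)/[(2)·(1)] = 3/8
Sum: 4·(-1/8) + 1·(3/4) + (-8)·(3/8) = -11/4

-11/4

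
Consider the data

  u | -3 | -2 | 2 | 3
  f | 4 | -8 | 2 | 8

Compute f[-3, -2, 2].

f[-3,-2] = (-8 - 4) / (-2 - (-3)) = -12
f[-2,2] = (2 - (-8)) / (2 - (-2)) = 5/2
f[-3,-2,2] = (5/2 - (-12)) / (2 - (-3)) = 29/10

29/10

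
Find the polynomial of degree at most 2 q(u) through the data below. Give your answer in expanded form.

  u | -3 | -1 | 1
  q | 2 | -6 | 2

Newton's divided differences:
q[-3,-1] = (-6 - 2) / (-1 - (-3)) = -4
q[-1,1] = (2 - (-6)) / (1 - (-1)) = 4
q[-3,-1,1] = (4 - (-4)) / (1 - (-3)) = 2
q(u) = 2 + (-4)·(u + 3) + 2·(u + 3)(u + 1)
Expanding: q(u) = 2u^2 + 4u - 4

q(u) = 2u^2 + 4u - 4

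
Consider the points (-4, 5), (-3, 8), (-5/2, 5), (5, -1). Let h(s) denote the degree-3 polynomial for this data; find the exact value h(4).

Evaluate each Lagrange basis at s = 4:
L_0(4) = (7)·(13/2)·(-1)/[(-1)·(-3/2)·(-9)] = 91/27
L_1(4) = (8)·(13/2)·(-1)/[(1)·(-1/2)·(-8)] = -13
L_2(4) = (8)·(7)·(-1)/[(3/2)·(1/2)·(-15/2)] = 448/45
L_3(4) = (8)·(7)·(13/2)/[(9)·(8)·(15/2)] = 91/135
Sum: 5·(91/27) + 8·(-13) + 5·(448/45) + (-1)·(91/135) = -1712/45

-1712/45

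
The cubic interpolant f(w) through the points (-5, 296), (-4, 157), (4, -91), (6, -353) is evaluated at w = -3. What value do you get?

70

Evaluate each Lagrange basis at w = -3:
L_0(-3) = (1)·(-7)·(-9)/[(-1)·(-9)·(-11)] = -7/11
L_1(-3) = (2)·(-7)·(-9)/[(1)·(-8)·(-10)] = 63/40
L_2(-3) = (2)·(1)·(-9)/[(9)·(8)·(-2)] = 1/8
L_3(-3) = (2)·(1)·(-7)/[(11)·(10)·(2)] = -7/110
Sum: 296·(-7/11) + 157·(63/40) + (-91)·(1/8) + (-353)·(-7/110) = 70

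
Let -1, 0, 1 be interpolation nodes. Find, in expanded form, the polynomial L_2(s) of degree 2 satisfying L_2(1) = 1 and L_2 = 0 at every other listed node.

L_2(s) = (s + 1)s / [(2)·(1)]
       = (s^2 + s) / (2)

L_2(s) = (1/2)s^2 + (1/2)s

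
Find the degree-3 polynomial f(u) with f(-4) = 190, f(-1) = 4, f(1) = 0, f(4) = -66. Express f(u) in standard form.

Newton's divided differences:
f[-4,-1] = (4 - 190) / (-1 - (-4)) = -62
f[-1,1] = (0 - 4) / (1 - (-1)) = -2
f[1,4] = (-66 - 0) / (4 - 1) = -22
f[-4,-1,1] = (-2 - (-62)) / (1 - (-4)) = 12
f[-1,1,4] = (-22 - (-2)) / (4 - (-1)) = -4
f[-4,-1,1,4] = (-4 - 12) / (4 - (-4)) = -2
f(u) = 190 + (-62)·(u + 4) + 12·(u + 4)(u + 1) + (-2)·(u + 4)(u + 1)(u - 1)
Expanding: f(u) = -2u^3 + 4u^2 - 2

f(u) = -2u^3 + 4u^2 - 2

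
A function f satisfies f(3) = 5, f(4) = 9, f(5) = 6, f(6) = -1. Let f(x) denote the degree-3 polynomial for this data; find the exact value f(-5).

-639

Using Newton's divided-difference form:
f[3,4] = (9 - 5) / (4 - 3) = 4
f[4,5] = (6 - 9) / (5 - 4) = -3
f[5,6] = (-1 - 6) / (6 - 5) = -7
f[3,4,5] = (-3 - 4) / (5 - 3) = -7/2
f[4,5,6] = (-7 - (-3)) / (6 - 4) = -2
f[3,4,5,6] = (-2 - (-7/2)) / (6 - 3) = 1/2
f(-5) = 5 + 4·(-8) + (-7/2)·(-8)·(-9) + (1/2)·(-8)·(-9)·(-10) = -639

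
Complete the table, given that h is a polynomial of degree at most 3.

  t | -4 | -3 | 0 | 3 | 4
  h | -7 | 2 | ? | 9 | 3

The 4 known values determine h uniquely (degree ≤ 3).
Evaluate each Lagrange basis at t = 0:
L_0(0) = (3)·(-3)·(-4)/[(-1)·(-7)·(-8)] = -9/14
L_1(0) = (4)·(-3)·(-4)/[(1)·(-6)·(-7)] = 8/7
L_2(0) = (4)·(3)·(-4)/[(7)·(6)·(-1)] = 8/7
L_3(0) = (4)·(3)·(-3)/[(8)·(7)·(1)] = -9/14
Sum: (-7)·(-9/14) + 2·(8/7) + 9·(8/7) + 3·(-9/14) = 106/7

106/7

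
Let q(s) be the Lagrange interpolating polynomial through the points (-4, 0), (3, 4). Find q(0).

16/7

L_0(0) = (-3)/[(-7)] = 3/7
L_1(0) = (4)/[(7)] = 4/7
Sum: 0 + 4·(4/7) = 16/7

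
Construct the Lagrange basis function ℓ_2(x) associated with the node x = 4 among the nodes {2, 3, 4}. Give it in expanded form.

ℓ_2(x) = (x - 2)(x - 3) / [(2)·(1)]
       = (x^2 - 5x + 6) / (2)

ℓ_2(x) = (1/2)x^2 - (5/2)x + 3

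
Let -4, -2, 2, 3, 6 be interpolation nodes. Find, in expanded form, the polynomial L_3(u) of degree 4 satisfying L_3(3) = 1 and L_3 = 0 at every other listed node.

L_3(u) = -(1/105)u^4 + (2/105)u^3 + (4/15)u^2 - (8/105)u - 32/35

L_3(u) = (u + 4)(u + 2)(u - 2)(u - 6) / [(7)·(5)·(1)·(-3)]
       = (u^4 - 2u^3 - 28u^2 + 8u + 96) / (-105)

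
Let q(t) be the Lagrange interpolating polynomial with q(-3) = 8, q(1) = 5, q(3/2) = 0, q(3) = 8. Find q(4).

3215/72

L_0(4) = (3)·(5/2)·(1)/[(-4)·(-9/2)·(-6)] = -5/72
L_1(4) = (7)·(5/2)·(1)/[(4)·(-1/2)·(-2)] = 35/8
L_2(4) = (7)·(3)·(1)/[(9/2)·(1/2)·(-3/2)] = -56/9
L_3(4) = (7)·(3)·(5/2)/[(6)·(2)·(3/2)] = 35/12
Sum: 8·(-5/72) + 5·(35/8) + 0 + 8·(35/12) = 3215/72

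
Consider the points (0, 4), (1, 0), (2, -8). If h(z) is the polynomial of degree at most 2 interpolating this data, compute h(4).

-36

Evaluate each Lagrange basis at z = 4:
L_0(4) = (3)·(2)/[(-1)·(-2)] = 3
L_1(4) = (4)·(2)/[(1)·(-1)] = -8
L_2(4) = (4)·(3)/[(2)·(1)] = 6
Sum: 4·(3) + 0 + (-8)·(6) = -36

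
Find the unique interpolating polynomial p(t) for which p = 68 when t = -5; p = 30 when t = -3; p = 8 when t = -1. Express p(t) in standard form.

p(t) = 2t^2 - 3t + 3

Newton's divided differences:
p[-5,-3] = (30 - 68) / (-3 - (-5)) = -19
p[-3,-1] = (8 - 30) / (-1 - (-3)) = -11
p[-5,-3,-1] = (-11 - (-19)) / (-1 - (-5)) = 2
p(t) = 68 + (-19)·(t + 5) + 2·(t + 5)(t + 3)
Expanding: p(t) = 2t^2 - 3t + 3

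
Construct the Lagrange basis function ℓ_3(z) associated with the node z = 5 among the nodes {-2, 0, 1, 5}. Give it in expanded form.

ℓ_3(z) = (1/140)z^3 + (1/140)z^2 - (1/70)z

ℓ_3(z) = (z + 2)z(z - 1) / [(7)·(5)·(4)]
       = (z^3 + z^2 - 2z) / (140)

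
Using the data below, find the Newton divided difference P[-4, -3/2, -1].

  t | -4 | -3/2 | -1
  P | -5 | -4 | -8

-14/5

P[-4,-3/2] = (-4 - (-5)) / (-3/2 - (-4)) = 2/5
P[-3/2,-1] = (-8 - (-4)) / (-1 - (-3/2)) = -8
P[-4,-3/2,-1] = (-8 - 2/5) / (-1 - (-4)) = -14/5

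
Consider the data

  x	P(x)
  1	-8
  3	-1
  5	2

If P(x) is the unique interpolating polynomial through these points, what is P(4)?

Using Newton's divided-difference form:
P[1,3] = (-1 - (-8)) / (3 - 1) = 7/2
P[3,5] = (2 - (-1)) / (5 - 3) = 3/2
P[1,3,5] = (3/2 - 7/2) / (5 - 1) = -1/2
P(4) = -8 + (7/2)·(3) + (-1/2)·(3)·(1) = 1

1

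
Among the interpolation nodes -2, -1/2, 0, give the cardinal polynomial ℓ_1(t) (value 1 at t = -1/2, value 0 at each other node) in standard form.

ℓ_1(t) = (t + 2)t / [(3/2)·(-1/2)]
       = (t^2 + 2t) / (-3/4)

ℓ_1(t) = -(4/3)t^2 - (8/3)t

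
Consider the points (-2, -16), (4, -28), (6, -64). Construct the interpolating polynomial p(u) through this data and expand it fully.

Newton's divided differences:
p[-2,4] = (-28 - (-16)) / (4 - (-2)) = -2
p[4,6] = (-64 - (-28)) / (6 - 4) = -18
p[-2,4,6] = (-18 - (-2)) / (6 - (-2)) = -2
p(u) = -16 + (-2)·(u + 2) + (-2)·(u + 2)(u - 4)
Expanding: p(u) = -2u^2 + 2u - 4

p(u) = -2u^2 + 2u - 4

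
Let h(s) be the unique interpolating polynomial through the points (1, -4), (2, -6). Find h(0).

-2

Evaluate each Lagrange basis at s = 0:
L_0(0) = (-2)/[(-1)] = 2
L_1(0) = (-1)/[(1)] = -1
Sum: (-4)·(2) + (-6)·(-1) = -2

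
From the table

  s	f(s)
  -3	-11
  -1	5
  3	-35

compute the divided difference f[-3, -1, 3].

-3

f[-3,-1] = (5 - (-11)) / (-1 - (-3)) = 8
f[-1,3] = (-35 - 5) / (3 - (-1)) = -10
f[-3,-1,3] = (-10 - 8) / (3 - (-3)) = -3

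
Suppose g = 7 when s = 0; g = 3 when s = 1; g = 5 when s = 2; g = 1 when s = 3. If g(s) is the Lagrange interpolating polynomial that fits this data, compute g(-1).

29

Evaluate each Lagrange basis at s = -1:
L_0(-1) = (-2)·(-3)·(-4)/[(-1)·(-2)·(-3)] = 4
L_1(-1) = (-1)·(-3)·(-4)/[(1)·(-1)·(-2)] = -6
L_2(-1) = (-1)·(-2)·(-4)/[(2)·(1)·(-1)] = 4
L_3(-1) = (-1)·(-2)·(-3)/[(3)·(2)·(1)] = -1
Sum: 7·(4) + 3·(-6) + 5·(4) + 1·(-1) = 29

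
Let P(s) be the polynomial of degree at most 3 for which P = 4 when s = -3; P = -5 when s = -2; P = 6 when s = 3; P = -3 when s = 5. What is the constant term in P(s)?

-305/56

L_0(s) = (s + 2)(s - 3)(s - 5) / [-48] = -(1/48)s^3 + (1/8)s^2 + (1/48)s - 5/8
L_1(s) = (s + 3)(s - 3)(s - 5) / [35] = (1/35)s^3 - (1/7)s^2 - (9/35)s + 9/7
L_2(s) = (s + 3)(s + 2)(s - 5) / [-60] = -(1/60)s^3 + (19/60)s + 1/2
L_3(s) = (s + 3)(s + 2)(s - 3) / [112] = (1/112)s^3 + (1/56)s^2 - (9/112)s - 9/56
P(s) = 4·L_0 + (-5)·L_1 + 6·L_2 + (-3)·L_3
Only the constant term is needed; take it from each L_i and combine:
4·(-5/8) + (-5)·(9/7) + 6·(1/2) + (-3)·(-9/56) = -305/56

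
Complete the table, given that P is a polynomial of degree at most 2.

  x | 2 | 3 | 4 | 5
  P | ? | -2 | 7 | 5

The 3 known values determine P uniquely (degree ≤ 2).
L_0(2) = (-2)·(-3)/[(-1)·(-2)] = 3
L_1(2) = (-1)·(-3)/[(1)·(-1)] = -3
L_2(2) = (-1)·(-2)/[(2)·(1)] = 1
Sum: (-2)·(3) + 7·(-3) + 5·(1) = -22

-22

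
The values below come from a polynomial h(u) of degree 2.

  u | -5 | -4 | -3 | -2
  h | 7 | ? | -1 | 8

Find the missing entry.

-4/3

The 3 known values determine h uniquely (degree ≤ 2).
Evaluate each Lagrange basis at u = -4:
L_0(-4) = (-1)·(-2)/[(-2)·(-3)] = 1/3
L_1(-4) = (1)·(-2)/[(2)·(-1)] = 1
L_2(-4) = (1)·(-1)/[(3)·(1)] = -1/3
Sum: 7·(1/3) + (-1)·(1) + 8·(-1/3) = -4/3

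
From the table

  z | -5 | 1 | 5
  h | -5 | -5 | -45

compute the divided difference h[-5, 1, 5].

h[-5,1] = (-5 - (-5)) / (1 - (-5)) = 0
h[1,5] = (-45 - (-5)) / (5 - 1) = -10
h[-5,1,5] = (-10 - 0) / (5 - (-5)) = -1

-1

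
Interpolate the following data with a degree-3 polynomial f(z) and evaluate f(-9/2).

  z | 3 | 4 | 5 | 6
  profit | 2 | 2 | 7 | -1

L_0(-9/2) = (-17/2)·(-19/2)·(-21/2)/[(-1)·(-2)·(-3)] = 2261/16
L_1(-9/2) = (-15/2)·(-19/2)·(-21/2)/[(1)·(-1)·(-2)] = -5985/16
L_2(-9/2) = (-15/2)·(-17/2)·(-21/2)/[(2)·(1)·(-1)] = 5355/16
L_3(-9/2) = (-15/2)·(-17/2)·(-19/2)/[(3)·(2)·(1)] = -1615/16
Sum: 2·(2261/16) + 2·(-5985/16) + 7·(5355/16) + (-1)·(-1615/16) = 7913/4

7913/4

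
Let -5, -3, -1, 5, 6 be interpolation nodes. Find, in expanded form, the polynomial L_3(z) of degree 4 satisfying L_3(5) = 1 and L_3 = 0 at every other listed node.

L_3(z) = (z + 5)(z + 3)(z + 1)(z - 6) / [(10)·(8)·(6)·(-1)]
       = (z^4 + 3z^3 - 31z^2 - 123z - 90) / (-480)

L_3(z) = -(1/480)z^4 - (1/160)z^3 + (31/480)z^2 + (41/160)z + 3/16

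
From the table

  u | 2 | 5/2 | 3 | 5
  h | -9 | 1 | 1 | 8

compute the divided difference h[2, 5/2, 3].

-20

h[2,5/2] = (1 - (-9)) / (5/2 - 2) = 20
h[5/2,3] = (1 - 1) / (3 - 5/2) = 0
h[2,5/2,3] = (0 - 20) / (3 - 2) = -20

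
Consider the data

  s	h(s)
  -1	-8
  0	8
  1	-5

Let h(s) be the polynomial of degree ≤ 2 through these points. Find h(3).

Evaluate each Lagrange basis at s = 3:
L_0(3) = (3)·(2)/[(-1)·(-2)] = 3
L_1(3) = (4)·(2)/[(1)·(-1)] = -8
L_2(3) = (4)·(3)/[(2)·(1)] = 6
Sum: (-8)·(3) + 8·(-8) + (-5)·(6) = -118

-118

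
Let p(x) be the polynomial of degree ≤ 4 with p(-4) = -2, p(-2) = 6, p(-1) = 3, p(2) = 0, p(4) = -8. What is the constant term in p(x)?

Build the Lagrange basis polynomials:
L_0(x) = (x + 2)(x + 1)(x - 2)(x - 4) / [288] = (1/288)x^4 - (1/96)x^3 - (1/36)x^2 + (1/24)x + 1/18
L_1(x) = (x + 4)(x + 1)(x - 2)(x - 4) / [-48] = -(1/48)x^4 + (1/48)x^3 + (3/8)x^2 - (1/3)x - 2/3
L_2(x) = (x + 4)(x + 2)(x - 2)(x - 4) / [45] = (1/45)x^4 - (4/9)x^2 + 64/45
L_3(x) = (x + 4)(x + 2)(x + 1)(x - 4) / [-144] = -(1/144)x^4 - (1/48)x^3 + (7/72)x^2 + (1/3)x + 2/9
L_4(x) = (x + 4)(x + 2)(x + 1)(x - 2) / [480] = (1/480)x^4 + (1/96)x^3 - (1/24)x - 1/30
p(x) = (-2)·L_0 + 6·L_1 + 3·L_2 + 0·L_3 + (-8)·L_4
Only the constant term is needed; take it from each L_i and combine:
(-2)·(1/18) + 6·(-2/3) + 3·(64/45) + 0·(2/9) + (-8)·(-1/30) = 19/45

19/45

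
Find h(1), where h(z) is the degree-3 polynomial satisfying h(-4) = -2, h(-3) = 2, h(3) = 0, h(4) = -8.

Evaluate each Lagrange basis at z = 1:
L_0(1) = (4)·(-2)·(-3)/[(-1)·(-7)·(-8)] = -3/7
L_1(1) = (5)·(-2)·(-3)/[(1)·(-6)·(-7)] = 5/7
L_2(1) = (5)·(4)·(-3)/[(7)·(6)·(-1)] = 10/7
L_3(1) = (5)·(4)·(-2)/[(8)·(7)·(1)] = -5/7
Sum: (-2)·(-3/7) + 2·(5/7) + 0 + (-8)·(-5/7) = 8

8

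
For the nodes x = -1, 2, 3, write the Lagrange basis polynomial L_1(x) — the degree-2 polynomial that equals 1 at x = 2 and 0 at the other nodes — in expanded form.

L_1(x) = (x + 1)(x - 3) / [(3)·(-1)]
       = (x^2 - 2x - 3) / (-3)

L_1(x) = -(1/3)x^2 + (2/3)x + 1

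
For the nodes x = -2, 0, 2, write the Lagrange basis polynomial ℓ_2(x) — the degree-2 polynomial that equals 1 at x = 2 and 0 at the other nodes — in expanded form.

ℓ_2(x) = (x + 2)x / [(4)·(2)]
       = (x^2 + 2x) / (8)

ℓ_2(x) = (1/8)x^2 + (1/4)x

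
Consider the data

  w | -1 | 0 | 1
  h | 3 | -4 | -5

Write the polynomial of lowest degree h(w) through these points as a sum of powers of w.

h(w) = 3w^2 - 4w - 4

L_0(w) = w(w - 1) / [2] = (1/2)w^2 - (1/2)w
L_1(w) = (w + 1)(w - 1) / [-1] = -w^2 + 1
L_2(w) = (w + 1)w / [2] = (1/2)w^2 + (1/2)w
h(w) = 3·L_0 + (-4)·L_1 + (-5)·L_2
  3·L_0(w) = (3/2)w^2 - (3/2)w
  (-4)·L_1(w) = 4w^2 - 4
  (-5)·L_2(w) = -(5/2)w^2 - (5/2)w
Adding term by term: 3w^2 - 4w - 4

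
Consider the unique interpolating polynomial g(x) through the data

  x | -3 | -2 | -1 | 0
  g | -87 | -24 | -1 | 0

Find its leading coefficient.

L_0(x) = (x + 2)(x + 1)x / [-6] = -(1/6)x^3 - (1/2)x^2 - (1/3)x
L_1(x) = (x + 3)(x + 1)x / [2] = (1/2)x^3 + 2x^2 + (3/2)x
L_2(x) = (x + 3)(x + 2)x / [-2] = -(1/2)x^3 - (5/2)x^2 - 3x
L_3(x) = (x + 3)(x + 2)(x + 1) / [6] = (1/6)x^3 + x^2 + (11/6)x + 1
g(x) = (-87)·L_0 + (-24)·L_1 + (-1)·L_2 + 0·L_3
Only the coefficient of x^3 is needed; take it from each L_i and combine:
(-87)·(-1/6) + (-24)·(1/2) + (-1)·(-1/2) + 0·(1/6) = 3

3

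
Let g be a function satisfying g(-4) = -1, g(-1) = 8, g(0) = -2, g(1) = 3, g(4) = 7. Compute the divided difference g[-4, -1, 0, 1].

g[-4,-1] = (8 - (-1)) / (-1 - (-4)) = 3
g[-1,0] = (-2 - 8) / (0 - (-1)) = -10
g[0,1] = (3 - (-2)) / (1 - 0) = 5
g[-4,-1,0] = (-10 - 3) / (0 - (-4)) = -13/4
g[-1,0,1] = (5 - (-10)) / (1 - (-1)) = 15/2
g[-4,-1,0,1] = (15/2 - (-13/4)) / (1 - (-4)) = 43/20

43/20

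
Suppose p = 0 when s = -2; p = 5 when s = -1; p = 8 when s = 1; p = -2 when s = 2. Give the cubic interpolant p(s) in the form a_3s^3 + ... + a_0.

p(s) = -(2/3)s^3 - (5/2)s^2 + (13/6)s + 9

Build the Lagrange basis polynomials:
L_0(s) = (s + 1)(s - 1)(s - 2) / [-12] = -(1/12)s^3 + (1/6)s^2 + (1/12)s - 1/6
L_1(s) = (s + 2)(s - 1)(s - 2) / [6] = (1/6)s^3 - (1/6)s^2 - (2/3)s + 2/3
L_2(s) = (s + 2)(s + 1)(s - 2) / [-6] = -(1/6)s^3 - (1/6)s^2 + (2/3)s + 2/3
L_3(s) = (s + 2)(s + 1)(s - 1) / [12] = (1/12)s^3 + (1/6)s^2 - (1/12)s - 1/6
p(s) = 0·L_0 + 5·L_1 + 8·L_2 + (-2)·L_3
  0·L_0(s) = 0
  5·L_1(s) = (5/6)s^3 - (5/6)s^2 - (10/3)s + 10/3
  8·L_2(s) = -(4/3)s^3 - (4/3)s^2 + (16/3)s + 16/3
  (-2)·L_3(s) = -(1/6)s^3 - (1/3)s^2 + (1/6)s + 1/3
Adding term by term: -(2/3)s^3 - (5/2)s^2 + (13/6)s + 9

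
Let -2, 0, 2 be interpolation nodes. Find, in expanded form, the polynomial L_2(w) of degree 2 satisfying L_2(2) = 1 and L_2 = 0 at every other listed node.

L_2(w) = (1/8)w^2 + (1/4)w

L_2(w) = (w + 2)w / [(4)·(2)]
       = (w^2 + 2w) / (8)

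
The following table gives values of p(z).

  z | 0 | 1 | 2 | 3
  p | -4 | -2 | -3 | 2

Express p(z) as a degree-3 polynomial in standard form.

Newton's divided differences:
p[0,1] = (-2 - (-4)) / (1 - 0) = 2
p[1,2] = (-3 - (-2)) / (2 - 1) = -1
p[2,3] = (2 - (-3)) / (3 - 2) = 5
p[0,1,2] = (-1 - 2) / (2 - 0) = -3/2
p[1,2,3] = (5 - (-1)) / (3 - 1) = 3
p[0,1,2,3] = (3 - (-3/2)) / (3 - 0) = 3/2
p(z) = -4 + 2·z + (-3/2)·z(z - 1) + (3/2)·z(z - 1)(z - 2)
Expanding: p(z) = (3/2)z^3 - 6z^2 + (13/2)z - 4

p(z) = (3/2)z^3 - 6z^2 + (13/2)z - 4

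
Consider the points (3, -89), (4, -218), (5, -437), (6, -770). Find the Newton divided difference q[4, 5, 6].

-57

q[4,5] = (-437 - (-218)) / (5 - 4) = -219
q[5,6] = (-770 - (-437)) / (6 - 5) = -333
q[4,5,6] = (-333 - (-219)) / (6 - 4) = -57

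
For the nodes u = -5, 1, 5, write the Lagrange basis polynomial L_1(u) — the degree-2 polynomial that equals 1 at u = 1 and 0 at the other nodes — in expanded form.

L_1(u) = -(1/24)u^2 + 25/24

L_1(u) = (u + 5)(u - 5) / [(6)·(-4)]
       = (u^2 - 25) / (-24)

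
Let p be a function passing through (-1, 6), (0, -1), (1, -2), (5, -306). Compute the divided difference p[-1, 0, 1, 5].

-3

p[-1,0] = (-1 - 6) / (0 - (-1)) = -7
p[0,1] = (-2 - (-1)) / (1 - 0) = -1
p[1,5] = (-306 - (-2)) / (5 - 1) = -76
p[-1,0,1] = (-1 - (-7)) / (1 - (-1)) = 3
p[0,1,5] = (-76 - (-1)) / (5 - 0) = -15
p[-1,0,1,5] = (-15 - 3) / (5 - (-1)) = -3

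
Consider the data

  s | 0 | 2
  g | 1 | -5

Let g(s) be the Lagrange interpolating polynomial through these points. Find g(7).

L_0(7) = (5)/[(-2)] = -5/2
L_1(7) = (7)/[(2)] = 7/2
Sum: 1·(-5/2) + (-5)·(7/2) = -20

-20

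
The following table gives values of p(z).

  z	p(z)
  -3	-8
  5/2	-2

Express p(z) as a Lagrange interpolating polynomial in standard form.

L_0(z) = (z - 5/2) / [-11/2] = -(2/11)z + 5/11
L_1(z) = (z + 3) / [11/2] = (2/11)z + 6/11
p(z) = (-8)·L_0 + (-2)·L_1
  (-8)·L_0(z) = (16/11)z - 40/11
  (-2)·L_1(z) = -(4/11)z - 12/11
Adding term by term: (12/11)z - 52/11

p(z) = (12/11)z - 52/11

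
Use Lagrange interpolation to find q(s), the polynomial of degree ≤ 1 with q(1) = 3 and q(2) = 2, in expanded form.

Build the Lagrange basis polynomials:
L_0(s) = (s - 2) / [-1] = -s + 2
L_1(s) = (s - 1) / [1] = s - 1
q(s) = 3·L_0 + 2·L_1
  3·L_0(s) = -3s + 6
  2·L_1(s) = 2s - 2
Adding term by term: -s + 4

q(s) = -s + 4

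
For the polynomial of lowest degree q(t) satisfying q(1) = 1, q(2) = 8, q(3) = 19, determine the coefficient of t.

L_0(t) = (t - 2)(t - 3) / [2] = (1/2)t^2 - (5/2)t + 3
L_1(t) = (t - 1)(t - 3) / [-1] = -t^2 + 4t - 3
L_2(t) = (t - 1)(t - 2) / [2] = (1/2)t^2 - (3/2)t + 1
q(t) = 1·L_0 + 8·L_1 + 19·L_2
Only the coefficient of t is needed; take it from each L_i and combine:
1·(-5/2) + 8·(4) + 19·(-3/2) = 1

1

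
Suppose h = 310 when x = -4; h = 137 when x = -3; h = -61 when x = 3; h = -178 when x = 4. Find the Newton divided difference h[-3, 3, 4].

-12

h[-3,3] = (-61 - 137) / (3 - (-3)) = -33
h[3,4] = (-178 - (-61)) / (4 - 3) = -117
h[-3,3,4] = (-117 - (-33)) / (4 - (-3)) = -12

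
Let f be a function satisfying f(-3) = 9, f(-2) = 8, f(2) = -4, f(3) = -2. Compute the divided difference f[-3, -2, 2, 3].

f[-3,-2] = (8 - 9) / (-2 - (-3)) = -1
f[-2,2] = (-4 - 8) / (2 - (-2)) = -3
f[2,3] = (-2 - (-4)) / (3 - 2) = 2
f[-3,-2,2] = (-3 - (-1)) / (2 - (-3)) = -2/5
f[-2,2,3] = (2 - (-3)) / (3 - (-2)) = 1
f[-3,-2,2,3] = (1 - (-2/5)) / (3 - (-3)) = 7/30

7/30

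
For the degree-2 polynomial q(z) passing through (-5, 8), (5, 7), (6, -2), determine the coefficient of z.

-1/10

L_0(z) = (z - 5)(z - 6) / [110] = (1/110)z^2 - (1/10)z + 3/11
L_1(z) = (z + 5)(z - 6) / [-10] = -(1/10)z^2 + (1/10)z + 3
L_2(z) = (z + 5)(z - 5) / [11] = (1/11)z^2 - 25/11
q(z) = 8·L_0 + 7·L_1 + (-2)·L_2
Only the coefficient of z is needed; take it from each L_i and combine:
8·(-1/10) + 7·(1/10) + (-2)·(0) = -1/10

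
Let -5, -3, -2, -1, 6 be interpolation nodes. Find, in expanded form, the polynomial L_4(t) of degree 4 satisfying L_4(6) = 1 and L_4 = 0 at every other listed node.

L_4(t) = (t + 5)(t + 3)(t + 2)(t + 1) / [(11)·(9)·(8)·(7)]
       = (t^4 + 11t^3 + 41t^2 + 61t + 30) / (5544)

L_4(t) = (1/5544)t^4 + (1/504)t^3 + (41/5544)t^2 + (61/5544)t + 5/924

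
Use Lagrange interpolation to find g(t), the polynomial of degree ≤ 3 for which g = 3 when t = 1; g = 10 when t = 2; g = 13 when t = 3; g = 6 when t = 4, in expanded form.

L_0(t) = (t - 2)(t - 3)(t - 4) / [-6] = -(1/6)t^3 + (3/2)t^2 - (13/3)t + 4
L_1(t) = (t - 1)(t - 3)(t - 4) / [2] = (1/2)t^3 - 4t^2 + (19/2)t - 6
L_2(t) = (t - 1)(t - 2)(t - 4) / [-2] = -(1/2)t^3 + (7/2)t^2 - 7t + 4
L_3(t) = (t - 1)(t - 2)(t - 3) / [6] = (1/6)t^3 - t^2 + (11/6)t - 1
g(t) = 3·L_0 + 10·L_1 + 13·L_2 + 6·L_3
  3·L_0(t) = -(1/2)t^3 + (9/2)t^2 - 13t + 12
  10·L_1(t) = 5t^3 - 40t^2 + 95t - 60
  13·L_2(t) = -(13/2)t^3 + (91/2)t^2 - 91t + 52
  6·L_3(t) = t^3 - 6t^2 + 11t - 6
Adding term by term: -t^3 + 4t^2 + 2t - 2

g(t) = -t^3 + 4t^2 + 2t - 2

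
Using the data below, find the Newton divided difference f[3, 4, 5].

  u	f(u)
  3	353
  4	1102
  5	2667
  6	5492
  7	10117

408

f[3,4] = (1102 - 353) / (4 - 3) = 749
f[4,5] = (2667 - 1102) / (5 - 4) = 1565
f[3,4,5] = (1565 - 749) / (5 - 3) = 408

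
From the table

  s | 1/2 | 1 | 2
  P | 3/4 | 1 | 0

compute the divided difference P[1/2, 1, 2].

P[1/2,1] = (1 - 3/4) / (1 - 1/2) = 1/2
P[1,2] = (0 - 1) / (2 - 1) = -1
P[1/2,1,2] = (-1 - 1/2) / (2 - 1/2) = -1

-1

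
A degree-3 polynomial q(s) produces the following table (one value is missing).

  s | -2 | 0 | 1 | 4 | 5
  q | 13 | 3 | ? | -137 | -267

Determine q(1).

1

The 4 known values determine q uniquely (degree ≤ 3).
L_0(1) = (1)·(-3)·(-4)/[(-2)·(-6)·(-7)] = -1/7
L_1(1) = (3)·(-3)·(-4)/[(2)·(-4)·(-5)] = 9/10
L_2(1) = (3)·(1)·(-4)/[(6)·(4)·(-1)] = 1/2
L_3(1) = (3)·(1)·(-3)/[(7)·(5)·(1)] = -9/35
Sum: 13·(-1/7) + 3·(9/10) + (-137)·(1/2) + (-267)·(-9/35) = 1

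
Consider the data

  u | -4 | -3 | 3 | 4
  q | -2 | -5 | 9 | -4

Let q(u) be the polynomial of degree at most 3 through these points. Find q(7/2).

817/224

Evaluate each Lagrange basis at u = 7/2:
L_0(7/2) = (13/2)·(1/2)·(-1/2)/[(-1)·(-7)·(-8)] = 13/448
L_1(7/2) = (15/2)·(1/2)·(-1/2)/[(1)·(-6)·(-7)] = -5/112
L_2(7/2) = (15/2)·(13/2)·(-1/2)/[(7)·(6)·(-1)] = 65/112
L_3(7/2) = (15/2)·(13/2)·(1/2)/[(8)·(7)·(1)] = 195/448
Sum: (-2)·(13/448) + (-5)·(-5/112) + 9·(65/112) + (-4)·(195/448) = 817/224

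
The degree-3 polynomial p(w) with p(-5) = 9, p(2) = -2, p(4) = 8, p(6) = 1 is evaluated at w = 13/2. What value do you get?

L_0(13/2) = (9/2)·(5/2)·(1/2)/[(-7)·(-9)·(-11)] = -5/616
L_1(13/2) = (23/2)·(5/2)·(1/2)/[(7)·(-2)·(-4)] = 115/448
L_2(13/2) = (23/2)·(9/2)·(1/2)/[(9)·(2)·(-2)] = -23/32
L_3(13/2) = (23/2)·(9/2)·(5/2)/[(11)·(4)·(2)] = 1035/704
Sum: 9·(-5/616) + (-2)·(115/448) + 8·(-23/32) + 1·(1035/704) = -23981/4928

-23981/4928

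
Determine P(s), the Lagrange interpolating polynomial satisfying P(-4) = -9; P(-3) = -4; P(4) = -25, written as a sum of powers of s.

Build the Lagrange basis polynomials:
L_0(s) = (s + 3)(s - 4) / [8] = (1/8)s^2 - (1/8)s - 3/2
L_1(s) = (s + 4)(s - 4) / [-7] = -(1/7)s^2 + 16/7
L_2(s) = (s + 4)(s + 3) / [56] = (1/56)s^2 + (1/8)s + 3/14
P(s) = (-9)·L_0 + (-4)·L_1 + (-25)·L_2
  (-9)·L_0(s) = -(9/8)s^2 + (9/8)s + 27/2
  (-4)·L_1(s) = (4/7)s^2 - 64/7
  (-25)·L_2(s) = -(25/56)s^2 - (25/8)s - 75/14
Adding term by term: -s^2 - 2s - 1

P(s) = -s^2 - 2s - 1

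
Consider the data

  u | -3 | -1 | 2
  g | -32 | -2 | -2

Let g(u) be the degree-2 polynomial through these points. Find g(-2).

-14

L_0(-2) = (-1)·(-4)/[(-2)·(-5)] = 2/5
L_1(-2) = (1)·(-4)/[(2)·(-3)] = 2/3
L_2(-2) = (1)·(-1)/[(5)·(3)] = -1/15
Sum: (-32)·(2/5) + (-2)·(2/3) + (-2)·(-1/15) = -14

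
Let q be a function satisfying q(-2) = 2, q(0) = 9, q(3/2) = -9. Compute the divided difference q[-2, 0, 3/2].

q[-2,0] = (9 - 2) / (0 - (-2)) = 7/2
q[0,3/2] = (-9 - 9) / (3/2 - 0) = -12
q[-2,0,3/2] = (-12 - 7/2) / (3/2 - (-2)) = -31/7

-31/7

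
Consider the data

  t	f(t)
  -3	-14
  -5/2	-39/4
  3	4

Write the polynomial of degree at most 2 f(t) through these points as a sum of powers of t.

f(t) = -t^2 + 3t + 4

L_0(t) = (t + 5/2)(t - 3) / [3] = (1/3)t^2 - (1/6)t - 5/2
L_1(t) = (t + 3)(t - 3) / [-11/4] = -(4/11)t^2 + 36/11
L_2(t) = (t + 3)(t + 5/2) / [33] = (1/33)t^2 + (1/6)t + 5/22
f(t) = (-14)·L_0 + (-39/4)·L_1 + 4·L_2
  (-14)·L_0(t) = -(14/3)t^2 + (7/3)t + 35
  (-39/4)·L_1(t) = (39/11)t^2 - 351/11
  4·L_2(t) = (4/33)t^2 + (2/3)t + 10/11
Adding term by term: -t^2 + 3t + 4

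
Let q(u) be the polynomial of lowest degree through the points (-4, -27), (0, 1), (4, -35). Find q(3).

-20

L_0(3) = (3)·(-1)/[(-4)·(-8)] = -3/32
L_1(3) = (7)·(-1)/[(4)·(-4)] = 7/16
L_2(3) = (7)·(3)/[(8)·(4)] = 21/32
Sum: (-27)·(-3/32) + 1·(7/16) + (-35)·(21/32) = -20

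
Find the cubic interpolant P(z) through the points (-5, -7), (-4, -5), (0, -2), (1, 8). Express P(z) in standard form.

P(z) = (7/20)z^3 + (29/10)z^2 + (27/4)z - 2

Newton's divided differences:
P[-5,-4] = (-5 - (-7)) / (-4 - (-5)) = 2
P[-4,0] = (-2 - (-5)) / (0 - (-4)) = 3/4
P[0,1] = (8 - (-2)) / (1 - 0) = 10
P[-5,-4,0] = (3/4 - 2) / (0 - (-5)) = -1/4
P[-4,0,1] = (10 - 3/4) / (1 - (-4)) = 37/20
P[-5,-4,0,1] = (37/20 - (-1/4)) / (1 - (-5)) = 7/20
P(z) = -7 + 2·(z + 5) + (-1/4)·(z + 5)(z + 4) + (7/20)·(z + 5)(z + 4)z
Expanding: P(z) = (7/20)z^3 + (29/10)z^2 + (27/4)z - 2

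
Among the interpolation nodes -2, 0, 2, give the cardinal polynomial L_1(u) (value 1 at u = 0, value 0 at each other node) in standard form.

L_1(u) = (u + 2)(u - 2) / [(2)·(-2)]
       = (u^2 - 4) / (-4)

L_1(u) = -(1/4)u^2 + 1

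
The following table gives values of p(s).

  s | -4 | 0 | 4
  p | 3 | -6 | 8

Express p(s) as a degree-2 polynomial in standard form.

Build the Lagrange basis polynomials:
L_0(s) = s(s - 4) / [32] = (1/32)s^2 - (1/8)s
L_1(s) = (s + 4)(s - 4) / [-16] = -(1/16)s^2 + 1
L_2(s) = (s + 4)s / [32] = (1/32)s^2 + (1/8)s
p(s) = 3·L_0 + (-6)·L_1 + 8·L_2
  3·L_0(s) = (3/32)s^2 - (3/8)s
  (-6)·L_1(s) = (3/8)s^2 - 6
  8·L_2(s) = (1/4)s^2 + s
Adding term by term: (23/32)s^2 + (5/8)s - 6

p(s) = (23/32)s^2 + (5/8)s - 6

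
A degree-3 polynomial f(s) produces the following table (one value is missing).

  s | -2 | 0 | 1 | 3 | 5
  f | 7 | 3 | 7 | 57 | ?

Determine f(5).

The 4 known values determine f uniquely (degree ≤ 3).
L_0(5) = (5)·(4)·(2)/[(-2)·(-3)·(-5)] = -4/3
L_1(5) = (7)·(4)·(2)/[(2)·(-1)·(-3)] = 28/3
L_2(5) = (7)·(5)·(2)/[(3)·(1)·(-2)] = -35/3
L_3(5) = (7)·(5)·(4)/[(5)·(3)·(2)] = 14/3
Sum: 7·(-4/3) + 3·(28/3) + 7·(-35/3) + 57·(14/3) = 203

203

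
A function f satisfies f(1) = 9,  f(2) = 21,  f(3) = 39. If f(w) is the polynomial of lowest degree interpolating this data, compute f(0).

3

Evaluate each Lagrange basis at w = 0:
L_0(0) = (-2)·(-3)/[(-1)·(-2)] = 3
L_1(0) = (-1)·(-3)/[(1)·(-1)] = -3
L_2(0) = (-1)·(-2)/[(2)·(1)] = 1
Sum: 9·(3) + 21·(-3) + 39·(1) = 3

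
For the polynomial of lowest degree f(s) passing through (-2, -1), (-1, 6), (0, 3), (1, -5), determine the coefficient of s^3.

L_0(s) = (s + 1)s(s - 1) / [-6] = -(1/6)s^3 + (1/6)s
L_1(s) = (s + 2)s(s - 1) / [2] = (1/2)s^3 + (1/2)s^2 - s
L_2(s) = (s + 2)(s + 1)(s - 1) / [-2] = -(1/2)s^3 - s^2 + (1/2)s + 1
L_3(s) = (s + 2)(s + 1)s / [6] = (1/6)s^3 + (1/2)s^2 + (1/3)s
f(s) = (-1)·L_0 + 6·L_1 + 3·L_2 + (-5)·L_3
Only the coefficient of s^3 is needed; take it from each L_i and combine:
(-1)·(-1/6) + 6·(1/2) + 3·(-1/2) + (-5)·(1/6) = 5/6

5/6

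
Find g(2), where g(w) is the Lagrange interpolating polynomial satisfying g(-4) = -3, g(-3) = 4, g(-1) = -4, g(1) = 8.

Evaluate each Lagrange basis at w = 2:
L_0(2) = (5)·(3)·(1)/[(-1)·(-3)·(-5)] = -1
L_1(2) = (6)·(3)·(1)/[(1)·(-2)·(-4)] = 9/4
L_2(2) = (6)·(5)·(1)/[(3)·(2)·(-2)] = -5/2
L_3(2) = (6)·(5)·(3)/[(5)·(4)·(2)] = 9/4
Sum: (-3)·(-1) + 4·(9/4) + (-4)·(-5/2) + 8·(9/4) = 40

40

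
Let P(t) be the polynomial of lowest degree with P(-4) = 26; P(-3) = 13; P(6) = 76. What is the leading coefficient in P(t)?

The leading coefficient equals the top divided difference P[-4,-3,6].
P[-4,-3] = (13 - 26) / (-3 - (-4)) = -13
P[-3,6] = (76 - 13) / (6 - (-3)) = 7
P[-4,-3,6] = (7 - (-13)) / (6 - (-4)) = 2

2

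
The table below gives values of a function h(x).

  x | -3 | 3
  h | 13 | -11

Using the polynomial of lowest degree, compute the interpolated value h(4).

-15

L_0(4) = (1)/[(-6)] = -1/6
L_1(4) = (7)/[(6)] = 7/6
Sum: 13·(-1/6) + (-11)·(7/6) = -15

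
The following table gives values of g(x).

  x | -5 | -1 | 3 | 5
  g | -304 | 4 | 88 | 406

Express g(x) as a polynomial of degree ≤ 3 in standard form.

Newton's divided differences:
g[-5,-1] = (4 - (-304)) / (-1 - (-5)) = 77
g[-1,3] = (88 - 4) / (3 - (-1)) = 21
g[3,5] = (406 - 88) / (5 - 3) = 159
g[-5,-1,3] = (21 - 77) / (3 - (-5)) = -7
g[-1,3,5] = (159 - 21) / (5 - (-1)) = 23
g[-5,-1,3,5] = (23 - (-7)) / (5 - (-5)) = 3
g(x) = -304 + 77·(x + 5) + (-7)·(x + 5)(x + 1) + 3·(x + 5)(x + 1)(x - 3)
Expanding: g(x) = 3x^3 + 2x^2 - 4x + 1

g(x) = 3x^3 + 2x^2 - 4x + 1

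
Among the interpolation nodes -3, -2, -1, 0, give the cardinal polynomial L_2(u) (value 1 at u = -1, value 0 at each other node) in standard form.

L_2(u) = -(1/2)u^3 - (5/2)u^2 - 3u

L_2(u) = (u + 3)(u + 2)u / [(2)·(1)·(-1)]
       = (u^3 + 5u^2 + 6u) / (-2)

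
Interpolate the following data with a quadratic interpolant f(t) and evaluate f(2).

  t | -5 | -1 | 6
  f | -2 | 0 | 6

Using Newton's divided-difference form:
f[-5,-1] = (0 - (-2)) / (-1 - (-5)) = 1/2
f[-1,6] = (6 - 0) / (6 - (-1)) = 6/7
f[-5,-1,6] = (6/7 - 1/2) / (6 - (-5)) = 5/154
f(2) = -2 + (1/2)·(7) + (5/154)·(7)·(3) = 24/11

24/11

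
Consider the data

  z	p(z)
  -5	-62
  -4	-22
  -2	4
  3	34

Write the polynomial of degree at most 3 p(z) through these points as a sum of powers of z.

p(z) = z^3 + 2z^2 - 3z - 2

Newton's divided differences:
p[-5,-4] = (-22 - (-62)) / (-4 - (-5)) = 40
p[-4,-2] = (4 - (-22)) / (-2 - (-4)) = 13
p[-2,3] = (34 - 4) / (3 - (-2)) = 6
p[-5,-4,-2] = (13 - 40) / (-2 - (-5)) = -9
p[-4,-2,3] = (6 - 13) / (3 - (-4)) = -1
p[-5,-4,-2,3] = (-1 - (-9)) / (3 - (-5)) = 1
p(z) = -62 + 40·(z + 5) + (-9)·(z + 5)(z + 4) + 1·(z + 5)(z + 4)(z + 2)
Expanding: p(z) = z^3 + 2z^2 - 3z - 2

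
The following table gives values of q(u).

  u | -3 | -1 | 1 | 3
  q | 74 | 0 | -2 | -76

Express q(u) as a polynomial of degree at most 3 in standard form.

Build the Lagrange basis polynomials:
L_0(u) = (u + 1)(u - 1)(u - 3) / [-48] = -(1/48)u^3 + (1/16)u^2 + (1/48)u - 1/16
L_1(u) = (u + 3)(u - 1)(u - 3) / [16] = (1/16)u^3 - (1/16)u^2 - (9/16)u + 9/16
L_2(u) = (u + 3)(u + 1)(u - 3) / [-16] = -(1/16)u^3 - (1/16)u^2 + (9/16)u + 9/16
L_3(u) = (u + 3)(u + 1)(u - 1) / [48] = (1/48)u^3 + (1/16)u^2 - (1/48)u - 1/16
q(u) = 74·L_0 + 0·L_1 + (-2)·L_2 + (-76)·L_3
  74·L_0(u) = -(37/24)u^3 + (37/8)u^2 + (37/24)u - 37/8
  0·L_1(u) = 0
  (-2)·L_2(u) = (1/8)u^3 + (1/8)u^2 - (9/8)u - 9/8
  (-76)·L_3(u) = -(19/12)u^3 - (19/4)u^2 + (19/12)u + 19/4
Adding term by term: -3u^3 + 2u - 1

q(u) = -3u^3 + 2u - 1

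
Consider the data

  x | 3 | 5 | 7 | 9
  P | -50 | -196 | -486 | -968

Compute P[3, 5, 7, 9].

-1

P[3,5] = (-196 - (-50)) / (5 - 3) = -73
P[5,7] = (-486 - (-196)) / (7 - 5) = -145
P[7,9] = (-968 - (-486)) / (9 - 7) = -241
P[3,5,7] = (-145 - (-73)) / (7 - 3) = -18
P[5,7,9] = (-241 - (-145)) / (9 - 5) = -24
P[3,5,7,9] = (-24 - (-18)) / (9 - 3) = -1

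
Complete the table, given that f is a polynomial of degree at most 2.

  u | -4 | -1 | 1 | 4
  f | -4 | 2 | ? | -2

5/2

The 3 known values determine f uniquely (degree ≤ 2).
Evaluate each Lagrange basis at u = 1:
L_0(1) = (2)·(-3)/[(-3)·(-8)] = -1/4
L_1(1) = (5)·(-3)/[(3)·(-5)] = 1
L_2(1) = (5)·(2)/[(8)·(5)] = 1/4
Sum: (-4)·(-1/4) + 2·(1) + (-2)·(1/4) = 5/2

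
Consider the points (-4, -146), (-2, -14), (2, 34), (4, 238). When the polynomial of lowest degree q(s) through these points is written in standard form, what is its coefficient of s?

Build the Lagrange basis polynomials:
L_0(s) = (s + 2)(s - 2)(s - 4) / [-96] = -(1/96)s^3 + (1/24)s^2 + (1/24)s - 1/6
L_1(s) = (s + 4)(s - 2)(s - 4) / [48] = (1/48)s^3 - (1/24)s^2 - (1/3)s + 2/3
L_2(s) = (s + 4)(s + 2)(s - 4) / [-48] = -(1/48)s^3 - (1/24)s^2 + (1/3)s + 2/3
L_3(s) = (s + 4)(s + 2)(s - 2) / [96] = (1/96)s^3 + (1/24)s^2 - (1/24)s - 1/6
q(s) = (-146)·L_0 + (-14)·L_1 + 34·L_2 + 238·L_3
Only the coefficient of s is needed; take it from each L_i and combine:
(-146)·(1/24) + (-14)·(-1/3) + 34·(1/3) + 238·(-1/24) = 0

0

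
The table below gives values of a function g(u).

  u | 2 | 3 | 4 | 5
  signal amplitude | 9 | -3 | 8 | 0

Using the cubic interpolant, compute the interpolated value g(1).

Evaluate each Lagrange basis at u = 1:
L_0(1) = (-2)·(-3)·(-4)/[(-1)·(-2)·(-3)] = 4
L_1(1) = (-1)·(-3)·(-4)/[(1)·(-1)·(-2)] = -6
L_2(1) = (-1)·(-2)·(-4)/[(2)·(1)·(-1)] = 4
L_3(1) = (-1)·(-2)·(-3)/[(3)·(2)·(1)] = -1
Sum: 9·(4) + (-3)·(-6) + 8·(4) + 0 = 86

86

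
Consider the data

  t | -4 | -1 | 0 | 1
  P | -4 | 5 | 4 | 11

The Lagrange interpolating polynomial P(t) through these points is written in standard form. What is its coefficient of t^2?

Build the Lagrange basis polynomials:
L_0(t) = (t + 1)t(t - 1) / [-60] = -(1/60)t^3 + (1/60)t
L_1(t) = (t + 4)t(t - 1) / [6] = (1/6)t^3 + (1/2)t^2 - (2/3)t
L_2(t) = (t + 4)(t + 1)(t - 1) / [-4] = -(1/4)t^3 - t^2 + (1/4)t + 1
L_3(t) = (t + 4)(t + 1)t / [10] = (1/10)t^3 + (1/2)t^2 + (2/5)t
P(t) = (-4)·L_0 + 5·L_1 + 4·L_2 + 11·L_3
Only the coefficient of t^2 is needed; take it from each L_i and combine:
(-4)·(0) + 5·(1/2) + 4·(-1) + 11·(1/2) = 4

4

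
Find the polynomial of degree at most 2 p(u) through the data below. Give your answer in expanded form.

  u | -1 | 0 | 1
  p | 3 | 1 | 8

Build the Lagrange basis polynomials:
L_0(u) = u(u - 1) / [2] = (1/2)u^2 - (1/2)u
L_1(u) = (u + 1)(u - 1) / [-1] = -u^2 + 1
L_2(u) = (u + 1)u / [2] = (1/2)u^2 + (1/2)u
p(u) = 3·L_0 + 1·L_1 + 8·L_2
  3·L_0(u) = (3/2)u^2 - (3/2)u
  1·L_1(u) = -u^2 + 1
  8·L_2(u) = 4u^2 + 4u
Adding term by term: (9/2)u^2 + (5/2)u + 1

p(u) = (9/2)u^2 + (5/2)u + 1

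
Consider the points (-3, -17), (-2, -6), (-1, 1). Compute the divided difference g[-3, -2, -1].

g[-3,-2] = (-6 - (-17)) / (-2 - (-3)) = 11
g[-2,-1] = (1 - (-6)) / (-1 - (-2)) = 7
g[-3,-2,-1] = (7 - 11) / (-1 - (-3)) = -2

-2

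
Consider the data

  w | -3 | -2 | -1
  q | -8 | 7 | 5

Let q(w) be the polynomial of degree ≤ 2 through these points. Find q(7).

-623

Using Newton's divided-difference form:
q[-3,-2] = (7 - (-8)) / (-2 - (-3)) = 15
q[-2,-1] = (5 - 7) / (-1 - (-2)) = -2
q[-3,-2,-1] = (-2 - 15) / (-1 - (-3)) = -17/2
q(7) = -8 + 15·(10) + (-17/2)·(10)·(9) = -623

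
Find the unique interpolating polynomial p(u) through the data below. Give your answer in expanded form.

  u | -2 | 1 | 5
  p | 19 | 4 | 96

p(u) = 4u^2 - u + 1

Build the Lagrange basis polynomials:
L_0(u) = (u - 1)(u - 5) / [21] = (1/21)u^2 - (2/7)u + 5/21
L_1(u) = (u + 2)(u - 5) / [-12] = -(1/12)u^2 + (1/4)u + 5/6
L_2(u) = (u + 2)(u - 1) / [28] = (1/28)u^2 + (1/28)u - 1/14
p(u) = 19·L_0 + 4·L_1 + 96·L_2
  19·L_0(u) = (19/21)u^2 - (38/7)u + 95/21
  4·L_1(u) = -(1/3)u^2 + u + 10/3
  96·L_2(u) = (24/7)u^2 + (24/7)u - 48/7
Adding term by term: 4u^2 - u + 1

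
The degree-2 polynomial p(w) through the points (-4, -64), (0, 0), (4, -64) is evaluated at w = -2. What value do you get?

-16

Using Newton's divided-difference form:
p[-4,0] = (0 - (-64)) / (0 - (-4)) = 16
p[0,4] = (-64 - 0) / (4 - 0) = -16
p[-4,0,4] = (-16 - 16) / (4 - (-4)) = -4
p(-2) = -64 + 16·(2) + (-4)·(2)·(-2) = -16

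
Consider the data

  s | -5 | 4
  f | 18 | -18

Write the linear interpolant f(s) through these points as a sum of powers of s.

Build the Lagrange basis polynomials:
L_0(s) = (s - 4) / [-9] = -(1/9)s + 4/9
L_1(s) = (s + 5) / [9] = (1/9)s + 5/9
f(s) = 18·L_0 + (-18)·L_1
  18·L_0(s) = -2s + 8
  (-18)·L_1(s) = -2s - 10
Adding term by term: -4s - 2

f(s) = -4s - 2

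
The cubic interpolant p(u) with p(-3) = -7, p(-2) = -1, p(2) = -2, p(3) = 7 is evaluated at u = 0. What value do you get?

Evaluate each Lagrange basis at u = 0:
L_0(0) = (2)·(-2)·(-3)/[(-1)·(-5)·(-6)] = -2/5
L_1(0) = (3)·(-2)·(-3)/[(1)·(-4)·(-5)] = 9/10
L_2(0) = (3)·(2)·(-3)/[(5)·(4)·(-1)] = 9/10
L_3(0) = (3)·(2)·(-2)/[(6)·(5)·(1)] = -2/5
Sum: (-7)·(-2/5) + (-1)·(9/10) + (-2)·(9/10) + 7·(-2/5) = -27/10

-27/10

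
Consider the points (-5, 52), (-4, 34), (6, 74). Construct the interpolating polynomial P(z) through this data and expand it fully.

Build the Lagrange basis polynomials:
L_0(z) = (z + 4)(z - 6) / [11] = (1/11)z^2 - (2/11)z - 24/11
L_1(z) = (z + 5)(z - 6) / [-10] = -(1/10)z^2 + (1/10)z + 3
L_2(z) = (z + 5)(z + 4) / [110] = (1/110)z^2 + (9/110)z + 2/11
P(z) = 52·L_0 + 34·L_1 + 74·L_2
  52·L_0(z) = (52/11)z^2 - (104/11)z - 1248/11
  34·L_1(z) = -(17/5)z^2 + (17/5)z + 102
  74·L_2(z) = (37/55)z^2 + (333/55)z + 148/11
Adding term by term: 2z^2 + 2

P(z) = 2z^2 + 2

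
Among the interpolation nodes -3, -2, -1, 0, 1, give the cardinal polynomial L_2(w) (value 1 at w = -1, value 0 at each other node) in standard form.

L_2(w) = (1/4)w^4 + w^3 + (1/4)w^2 - (3/2)w

L_2(w) = (w + 3)(w + 2)w(w - 1) / [(2)·(1)·(-1)·(-2)]
       = (w^4 + 4w^3 + w^2 - 6w) / (4)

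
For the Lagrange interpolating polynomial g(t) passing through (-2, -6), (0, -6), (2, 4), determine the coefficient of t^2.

The leading coefficient equals the top divided difference g[-2,0,2].
g[-2,0] = (-6 - (-6)) / (0 - (-2)) = 0
g[0,2] = (4 - (-6)) / (2 - 0) = 5
g[-2,0,2] = (5 - 0) / (2 - (-2)) = 5/4

5/4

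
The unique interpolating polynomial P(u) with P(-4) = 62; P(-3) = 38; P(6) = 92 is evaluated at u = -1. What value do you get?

Evaluate each Lagrange basis at u = -1:
L_0(-1) = (2)·(-7)/[(-1)·(-10)] = -7/5
L_1(-1) = (3)·(-7)/[(1)·(-9)] = 7/3
L_2(-1) = (3)·(2)/[(10)·(9)] = 1/15
Sum: 62·(-7/5) + 38·(7/3) + 92·(1/15) = 8

8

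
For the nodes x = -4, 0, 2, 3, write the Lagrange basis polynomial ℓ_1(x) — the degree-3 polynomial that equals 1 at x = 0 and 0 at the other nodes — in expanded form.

ℓ_1(x) = (x + 4)(x - 2)(x - 3) / [(4)·(-2)·(-3)]
       = (x^3 - x^2 - 14x + 24) / (24)

ℓ_1(x) = (1/24)x^3 - (1/24)x^2 - (7/12)x + 1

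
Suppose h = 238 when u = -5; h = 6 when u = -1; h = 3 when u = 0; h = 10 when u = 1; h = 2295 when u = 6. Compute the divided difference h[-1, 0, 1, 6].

10

h[-1,0] = (3 - 6) / (0 - (-1)) = -3
h[0,1] = (10 - 3) / (1 - 0) = 7
h[1,6] = (2295 - 10) / (6 - 1) = 457
h[-1,0,1] = (7 - (-3)) / (1 - (-1)) = 5
h[0,1,6] = (457 - 7) / (6 - 0) = 75
h[-1,0,1,6] = (75 - 5) / (6 - (-1)) = 10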